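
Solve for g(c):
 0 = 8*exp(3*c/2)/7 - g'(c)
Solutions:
 g(c) = C1 + 16*exp(3*c/2)/21


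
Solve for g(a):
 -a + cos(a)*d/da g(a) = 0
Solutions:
 g(a) = C1 + Integral(a/cos(a), a)


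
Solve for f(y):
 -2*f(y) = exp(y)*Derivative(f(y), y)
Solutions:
 f(y) = C1*exp(2*exp(-y))


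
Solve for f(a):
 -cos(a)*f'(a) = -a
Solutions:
 f(a) = C1 + Integral(a/cos(a), a)


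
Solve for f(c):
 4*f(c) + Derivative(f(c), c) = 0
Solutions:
 f(c) = C1*exp(-4*c)


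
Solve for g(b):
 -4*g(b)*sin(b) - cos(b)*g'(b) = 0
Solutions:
 g(b) = C1*cos(b)^4


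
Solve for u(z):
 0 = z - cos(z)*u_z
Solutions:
 u(z) = C1 + Integral(z/cos(z), z)


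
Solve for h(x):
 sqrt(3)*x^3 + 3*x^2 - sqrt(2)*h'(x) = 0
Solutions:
 h(x) = C1 + sqrt(6)*x^4/8 + sqrt(2)*x^3/2


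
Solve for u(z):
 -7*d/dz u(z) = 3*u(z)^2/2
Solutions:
 u(z) = 14/(C1 + 3*z)


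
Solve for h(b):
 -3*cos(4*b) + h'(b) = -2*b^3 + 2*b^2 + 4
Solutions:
 h(b) = C1 - b^4/2 + 2*b^3/3 + 4*b + 3*sin(4*b)/4


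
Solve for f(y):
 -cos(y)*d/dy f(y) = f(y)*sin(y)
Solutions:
 f(y) = C1*cos(y)


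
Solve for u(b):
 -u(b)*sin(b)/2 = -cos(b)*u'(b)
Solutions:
 u(b) = C1/sqrt(cos(b))


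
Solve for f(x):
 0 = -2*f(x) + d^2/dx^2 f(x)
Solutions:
 f(x) = C1*exp(-sqrt(2)*x) + C2*exp(sqrt(2)*x)


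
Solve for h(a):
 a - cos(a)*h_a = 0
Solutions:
 h(a) = C1 + Integral(a/cos(a), a)


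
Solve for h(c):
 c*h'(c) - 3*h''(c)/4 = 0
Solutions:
 h(c) = C1 + C2*erfi(sqrt(6)*c/3)


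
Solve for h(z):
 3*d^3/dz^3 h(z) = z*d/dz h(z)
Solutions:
 h(z) = C1 + Integral(C2*airyai(3^(2/3)*z/3) + C3*airybi(3^(2/3)*z/3), z)


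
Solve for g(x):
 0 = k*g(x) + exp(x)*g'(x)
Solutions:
 g(x) = C1*exp(k*exp(-x))


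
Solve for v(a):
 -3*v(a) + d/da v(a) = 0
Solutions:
 v(a) = C1*exp(3*a)


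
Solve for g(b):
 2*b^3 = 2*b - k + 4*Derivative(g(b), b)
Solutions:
 g(b) = C1 + b^4/8 - b^2/4 + b*k/4


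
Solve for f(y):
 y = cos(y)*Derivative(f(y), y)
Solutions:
 f(y) = C1 + Integral(y/cos(y), y)


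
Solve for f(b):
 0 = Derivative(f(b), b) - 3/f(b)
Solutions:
 f(b) = -sqrt(C1 + 6*b)
 f(b) = sqrt(C1 + 6*b)


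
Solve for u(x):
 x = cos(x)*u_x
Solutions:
 u(x) = C1 + Integral(x/cos(x), x)


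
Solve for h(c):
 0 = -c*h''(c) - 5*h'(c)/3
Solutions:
 h(c) = C1 + C2/c^(2/3)


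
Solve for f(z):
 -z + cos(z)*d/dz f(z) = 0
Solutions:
 f(z) = C1 + Integral(z/cos(z), z)


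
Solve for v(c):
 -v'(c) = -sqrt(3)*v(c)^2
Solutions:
 v(c) = -1/(C1 + sqrt(3)*c)


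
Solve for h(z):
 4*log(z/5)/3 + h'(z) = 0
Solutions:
 h(z) = C1 - 4*z*log(z)/3 + 4*z/3 + 4*z*log(5)/3


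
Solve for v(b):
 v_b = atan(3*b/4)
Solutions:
 v(b) = C1 + b*atan(3*b/4) - 2*log(9*b^2 + 16)/3


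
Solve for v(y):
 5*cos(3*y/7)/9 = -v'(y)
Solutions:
 v(y) = C1 - 35*sin(3*y/7)/27


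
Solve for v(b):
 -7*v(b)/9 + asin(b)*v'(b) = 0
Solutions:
 v(b) = C1*exp(7*Integral(1/asin(b), b)/9)


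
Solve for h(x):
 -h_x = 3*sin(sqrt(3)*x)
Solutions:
 h(x) = C1 + sqrt(3)*cos(sqrt(3)*x)


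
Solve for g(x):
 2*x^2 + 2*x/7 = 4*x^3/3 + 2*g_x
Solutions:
 g(x) = C1 - x^4/6 + x^3/3 + x^2/14


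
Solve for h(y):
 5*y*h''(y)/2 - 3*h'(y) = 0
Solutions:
 h(y) = C1 + C2*y^(11/5)


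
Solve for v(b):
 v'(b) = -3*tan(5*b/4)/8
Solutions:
 v(b) = C1 + 3*log(cos(5*b/4))/10


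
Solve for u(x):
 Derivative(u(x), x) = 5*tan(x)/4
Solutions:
 u(x) = C1 - 5*log(cos(x))/4


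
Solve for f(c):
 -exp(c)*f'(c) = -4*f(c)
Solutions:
 f(c) = C1*exp(-4*exp(-c))


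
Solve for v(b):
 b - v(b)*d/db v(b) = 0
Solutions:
 v(b) = -sqrt(C1 + b^2)
 v(b) = sqrt(C1 + b^2)


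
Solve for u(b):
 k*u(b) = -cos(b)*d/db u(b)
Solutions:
 u(b) = C1*exp(k*(log(sin(b) - 1) - log(sin(b) + 1))/2)


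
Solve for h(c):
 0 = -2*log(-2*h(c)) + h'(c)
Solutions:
 -Integral(1/(log(-_y) + log(2)), (_y, h(c)))/2 = C1 - c


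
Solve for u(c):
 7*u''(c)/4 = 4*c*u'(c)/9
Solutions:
 u(c) = C1 + C2*erfi(2*sqrt(14)*c/21)


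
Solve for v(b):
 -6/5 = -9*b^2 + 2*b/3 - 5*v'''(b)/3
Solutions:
 v(b) = C1 + C2*b + C3*b^2 - 9*b^5/100 + b^4/60 + 3*b^3/25


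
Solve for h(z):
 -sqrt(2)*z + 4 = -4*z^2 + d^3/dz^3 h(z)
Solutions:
 h(z) = C1 + C2*z + C3*z^2 + z^5/15 - sqrt(2)*z^4/24 + 2*z^3/3


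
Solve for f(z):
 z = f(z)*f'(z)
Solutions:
 f(z) = -sqrt(C1 + z^2)
 f(z) = sqrt(C1 + z^2)


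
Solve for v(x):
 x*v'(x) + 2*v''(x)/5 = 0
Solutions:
 v(x) = C1 + C2*erf(sqrt(5)*x/2)


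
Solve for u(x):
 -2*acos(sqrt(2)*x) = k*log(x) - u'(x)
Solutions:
 u(x) = C1 + k*x*(log(x) - 1) + 2*x*acos(sqrt(2)*x) - sqrt(2)*sqrt(1 - 2*x^2)


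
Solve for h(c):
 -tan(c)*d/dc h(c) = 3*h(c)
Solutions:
 h(c) = C1/sin(c)^3


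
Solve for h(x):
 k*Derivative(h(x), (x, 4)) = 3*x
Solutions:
 h(x) = C1 + C2*x + C3*x^2 + C4*x^3 + x^5/(40*k)


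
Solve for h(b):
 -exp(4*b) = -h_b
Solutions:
 h(b) = C1 + exp(4*b)/4


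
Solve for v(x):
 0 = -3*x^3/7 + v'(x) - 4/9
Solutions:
 v(x) = C1 + 3*x^4/28 + 4*x/9


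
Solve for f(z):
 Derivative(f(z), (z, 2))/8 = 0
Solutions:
 f(z) = C1 + C2*z


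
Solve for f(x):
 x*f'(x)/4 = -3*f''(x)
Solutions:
 f(x) = C1 + C2*erf(sqrt(6)*x/12)


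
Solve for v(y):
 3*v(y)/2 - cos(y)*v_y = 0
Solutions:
 v(y) = C1*(sin(y) + 1)^(3/4)/(sin(y) - 1)^(3/4)


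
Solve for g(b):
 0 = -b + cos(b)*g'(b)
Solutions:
 g(b) = C1 + Integral(b/cos(b), b)


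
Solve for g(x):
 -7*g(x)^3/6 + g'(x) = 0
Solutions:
 g(x) = -sqrt(3)*sqrt(-1/(C1 + 7*x))
 g(x) = sqrt(3)*sqrt(-1/(C1 + 7*x))


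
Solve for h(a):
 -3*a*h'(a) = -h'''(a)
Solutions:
 h(a) = C1 + Integral(C2*airyai(3^(1/3)*a) + C3*airybi(3^(1/3)*a), a)


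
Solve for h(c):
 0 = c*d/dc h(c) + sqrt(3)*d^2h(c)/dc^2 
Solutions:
 h(c) = C1 + C2*erf(sqrt(2)*3^(3/4)*c/6)


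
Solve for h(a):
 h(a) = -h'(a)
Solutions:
 h(a) = C1*exp(-a)


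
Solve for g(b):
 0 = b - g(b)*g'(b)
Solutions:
 g(b) = -sqrt(C1 + b^2)
 g(b) = sqrt(C1 + b^2)


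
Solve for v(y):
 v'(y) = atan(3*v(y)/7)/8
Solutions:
 Integral(1/atan(3*_y/7), (_y, v(y))) = C1 + y/8


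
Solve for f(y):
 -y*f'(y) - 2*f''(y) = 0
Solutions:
 f(y) = C1 + C2*erf(y/2)


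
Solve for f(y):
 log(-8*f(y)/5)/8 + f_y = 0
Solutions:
 8*Integral(1/(log(-_y) - log(5) + 3*log(2)), (_y, f(y))) = C1 - y


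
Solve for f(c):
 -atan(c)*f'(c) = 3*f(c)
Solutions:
 f(c) = C1*exp(-3*Integral(1/atan(c), c))


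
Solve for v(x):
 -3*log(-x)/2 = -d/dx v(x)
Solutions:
 v(x) = C1 + 3*x*log(-x)/2 - 3*x/2


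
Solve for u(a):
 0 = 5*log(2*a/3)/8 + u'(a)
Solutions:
 u(a) = C1 - 5*a*log(a)/8 - 5*a*log(2)/8 + 5*a/8 + 5*a*log(3)/8


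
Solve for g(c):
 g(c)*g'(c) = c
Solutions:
 g(c) = -sqrt(C1 + c^2)
 g(c) = sqrt(C1 + c^2)


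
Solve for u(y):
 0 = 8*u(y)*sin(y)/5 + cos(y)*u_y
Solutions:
 u(y) = C1*cos(y)^(8/5)


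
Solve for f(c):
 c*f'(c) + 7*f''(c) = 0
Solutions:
 f(c) = C1 + C2*erf(sqrt(14)*c/14)


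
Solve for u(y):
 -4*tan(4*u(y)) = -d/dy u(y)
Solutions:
 u(y) = -asin(C1*exp(16*y))/4 + pi/4
 u(y) = asin(C1*exp(16*y))/4


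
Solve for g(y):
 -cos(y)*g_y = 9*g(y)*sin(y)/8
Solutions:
 g(y) = C1*cos(y)^(9/8)


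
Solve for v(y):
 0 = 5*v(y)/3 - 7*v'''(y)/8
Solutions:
 v(y) = C3*exp(2*21^(2/3)*5^(1/3)*y/21) + (C1*sin(3^(1/6)*5^(1/3)*7^(2/3)*y/7) + C2*cos(3^(1/6)*5^(1/3)*7^(2/3)*y/7))*exp(-21^(2/3)*5^(1/3)*y/21)


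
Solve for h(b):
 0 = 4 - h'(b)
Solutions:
 h(b) = C1 + 4*b


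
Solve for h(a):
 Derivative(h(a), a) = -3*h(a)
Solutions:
 h(a) = C1*exp(-3*a)


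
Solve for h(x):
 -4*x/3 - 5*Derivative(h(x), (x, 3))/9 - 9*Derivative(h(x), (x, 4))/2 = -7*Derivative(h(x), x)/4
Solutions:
 h(x) = C1 + C2*exp(-x*(200*2^(2/3)/(729*sqrt(234197481) + 11156261)^(1/3) + 40 + 2^(1/3)*(729*sqrt(234197481) + 11156261)^(1/3))/972)*sin(2^(1/3)*sqrt(3)*x*(-(729*sqrt(234197481) + 11156261)^(1/3) + 200*2^(1/3)/(729*sqrt(234197481) + 11156261)^(1/3))/972) + C3*exp(-x*(200*2^(2/3)/(729*sqrt(234197481) + 11156261)^(1/3) + 40 + 2^(1/3)*(729*sqrt(234197481) + 11156261)^(1/3))/972)*cos(2^(1/3)*sqrt(3)*x*(-(729*sqrt(234197481) + 11156261)^(1/3) + 200*2^(1/3)/(729*sqrt(234197481) + 11156261)^(1/3))/972) + C4*exp(x*(-20 + 200*2^(2/3)/(729*sqrt(234197481) + 11156261)^(1/3) + 2^(1/3)*(729*sqrt(234197481) + 11156261)^(1/3))/486) + 8*x^2/21


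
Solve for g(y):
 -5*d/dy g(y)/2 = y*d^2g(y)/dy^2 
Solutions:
 g(y) = C1 + C2/y^(3/2)


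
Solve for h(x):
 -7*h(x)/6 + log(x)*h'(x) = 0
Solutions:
 h(x) = C1*exp(7*li(x)/6)


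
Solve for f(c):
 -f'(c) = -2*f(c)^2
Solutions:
 f(c) = -1/(C1 + 2*c)


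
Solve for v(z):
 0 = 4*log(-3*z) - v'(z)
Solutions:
 v(z) = C1 + 4*z*log(-z) + 4*z*(-1 + log(3))


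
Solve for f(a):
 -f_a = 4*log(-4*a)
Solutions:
 f(a) = C1 - 4*a*log(-a) + 4*a*(1 - 2*log(2))


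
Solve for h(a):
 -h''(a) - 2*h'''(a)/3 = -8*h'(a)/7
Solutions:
 h(a) = C1 + C2*exp(a*(-21 + sqrt(1785))/28) + C3*exp(-a*(21 + sqrt(1785))/28)


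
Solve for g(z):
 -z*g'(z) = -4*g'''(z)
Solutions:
 g(z) = C1 + Integral(C2*airyai(2^(1/3)*z/2) + C3*airybi(2^(1/3)*z/2), z)


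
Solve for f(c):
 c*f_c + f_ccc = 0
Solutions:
 f(c) = C1 + Integral(C2*airyai(-c) + C3*airybi(-c), c)


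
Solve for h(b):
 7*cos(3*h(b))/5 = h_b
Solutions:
 -7*b/5 - log(sin(3*h(b)) - 1)/6 + log(sin(3*h(b)) + 1)/6 = C1


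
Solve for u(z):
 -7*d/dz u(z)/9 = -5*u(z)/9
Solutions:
 u(z) = C1*exp(5*z/7)


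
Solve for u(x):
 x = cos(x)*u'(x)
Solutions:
 u(x) = C1 + Integral(x/cos(x), x)


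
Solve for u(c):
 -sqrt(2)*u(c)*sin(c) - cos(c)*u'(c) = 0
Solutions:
 u(c) = C1*cos(c)^(sqrt(2))


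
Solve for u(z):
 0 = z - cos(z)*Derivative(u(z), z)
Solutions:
 u(z) = C1 + Integral(z/cos(z), z)


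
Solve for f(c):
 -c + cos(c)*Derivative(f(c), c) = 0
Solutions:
 f(c) = C1 + Integral(c/cos(c), c)


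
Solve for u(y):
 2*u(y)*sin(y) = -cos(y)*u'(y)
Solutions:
 u(y) = C1*cos(y)^2


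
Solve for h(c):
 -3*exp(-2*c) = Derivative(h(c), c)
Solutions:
 h(c) = C1 + 3*exp(-2*c)/2


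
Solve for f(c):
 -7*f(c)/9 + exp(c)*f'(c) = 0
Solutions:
 f(c) = C1*exp(-7*exp(-c)/9)


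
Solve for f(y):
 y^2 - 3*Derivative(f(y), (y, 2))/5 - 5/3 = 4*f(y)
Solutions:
 f(y) = C1*sin(2*sqrt(15)*y/3) + C2*cos(2*sqrt(15)*y/3) + y^2/4 - 59/120


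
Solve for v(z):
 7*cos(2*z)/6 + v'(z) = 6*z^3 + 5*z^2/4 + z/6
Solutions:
 v(z) = C1 + 3*z^4/2 + 5*z^3/12 + z^2/12 - 7*sin(2*z)/12


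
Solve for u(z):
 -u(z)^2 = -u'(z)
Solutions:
 u(z) = -1/(C1 + z)


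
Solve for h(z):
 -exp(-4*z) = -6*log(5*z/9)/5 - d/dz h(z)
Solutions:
 h(z) = C1 - 6*z*log(z)/5 + 6*z*(-log(5) + 1 + 2*log(3))/5 - exp(-4*z)/4


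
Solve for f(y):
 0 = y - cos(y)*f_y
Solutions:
 f(y) = C1 + Integral(y/cos(y), y)


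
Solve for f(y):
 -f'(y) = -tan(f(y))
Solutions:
 f(y) = pi - asin(C1*exp(y))
 f(y) = asin(C1*exp(y))


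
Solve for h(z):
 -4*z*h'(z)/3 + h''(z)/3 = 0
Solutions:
 h(z) = C1 + C2*erfi(sqrt(2)*z)


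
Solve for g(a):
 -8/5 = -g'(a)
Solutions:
 g(a) = C1 + 8*a/5


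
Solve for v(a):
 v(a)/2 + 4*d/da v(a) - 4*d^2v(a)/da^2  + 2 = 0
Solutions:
 v(a) = C1*exp(a*(2 - sqrt(6))/4) + C2*exp(a*(2 + sqrt(6))/4) - 4


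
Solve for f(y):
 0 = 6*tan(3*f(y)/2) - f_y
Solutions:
 f(y) = -2*asin(C1*exp(9*y))/3 + 2*pi/3
 f(y) = 2*asin(C1*exp(9*y))/3


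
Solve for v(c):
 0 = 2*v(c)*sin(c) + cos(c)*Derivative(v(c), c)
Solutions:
 v(c) = C1*cos(c)^2


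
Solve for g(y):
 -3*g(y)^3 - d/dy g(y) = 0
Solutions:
 g(y) = -sqrt(2)*sqrt(-1/(C1 - 3*y))/2
 g(y) = sqrt(2)*sqrt(-1/(C1 - 3*y))/2


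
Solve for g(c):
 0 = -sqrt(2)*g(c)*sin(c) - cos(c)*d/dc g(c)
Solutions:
 g(c) = C1*cos(c)^(sqrt(2))


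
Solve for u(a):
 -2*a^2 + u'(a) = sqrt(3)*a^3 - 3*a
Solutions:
 u(a) = C1 + sqrt(3)*a^4/4 + 2*a^3/3 - 3*a^2/2


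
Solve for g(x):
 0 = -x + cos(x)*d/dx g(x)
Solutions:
 g(x) = C1 + Integral(x/cos(x), x)


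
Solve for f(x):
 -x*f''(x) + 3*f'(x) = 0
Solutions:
 f(x) = C1 + C2*x^4


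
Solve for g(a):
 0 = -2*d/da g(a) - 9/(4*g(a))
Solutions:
 g(a) = -sqrt(C1 - 9*a)/2
 g(a) = sqrt(C1 - 9*a)/2


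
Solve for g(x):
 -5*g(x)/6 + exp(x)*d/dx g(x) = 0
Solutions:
 g(x) = C1*exp(-5*exp(-x)/6)


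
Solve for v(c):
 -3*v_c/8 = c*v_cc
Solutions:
 v(c) = C1 + C2*c^(5/8)


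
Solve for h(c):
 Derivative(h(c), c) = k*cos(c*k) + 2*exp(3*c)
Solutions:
 h(c) = C1 + 2*exp(3*c)/3 + sin(c*k)


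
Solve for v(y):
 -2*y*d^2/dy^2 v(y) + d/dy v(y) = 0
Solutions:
 v(y) = C1 + C2*y^(3/2)


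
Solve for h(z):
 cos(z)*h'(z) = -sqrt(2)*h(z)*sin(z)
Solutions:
 h(z) = C1*cos(z)^(sqrt(2))


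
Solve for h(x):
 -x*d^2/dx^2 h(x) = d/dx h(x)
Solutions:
 h(x) = C1 + C2*log(x)


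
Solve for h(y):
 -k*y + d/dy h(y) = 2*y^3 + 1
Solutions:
 h(y) = C1 + k*y^2/2 + y^4/2 + y


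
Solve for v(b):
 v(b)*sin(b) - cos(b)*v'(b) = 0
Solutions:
 v(b) = C1/cos(b)


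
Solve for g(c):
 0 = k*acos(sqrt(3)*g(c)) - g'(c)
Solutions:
 Integral(1/acos(sqrt(3)*_y), (_y, g(c))) = C1 + c*k


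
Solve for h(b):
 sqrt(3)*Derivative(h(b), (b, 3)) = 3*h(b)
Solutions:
 h(b) = C3*exp(3^(1/6)*b) + (C1*sin(3^(2/3)*b/2) + C2*cos(3^(2/3)*b/2))*exp(-3^(1/6)*b/2)


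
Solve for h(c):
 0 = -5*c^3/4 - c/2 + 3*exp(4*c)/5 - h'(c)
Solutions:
 h(c) = C1 - 5*c^4/16 - c^2/4 + 3*exp(4*c)/20


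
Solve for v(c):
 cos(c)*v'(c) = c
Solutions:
 v(c) = C1 + Integral(c/cos(c), c)


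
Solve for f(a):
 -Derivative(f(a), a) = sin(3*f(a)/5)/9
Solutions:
 a/9 + 5*log(cos(3*f(a)/5) - 1)/6 - 5*log(cos(3*f(a)/5) + 1)/6 = C1


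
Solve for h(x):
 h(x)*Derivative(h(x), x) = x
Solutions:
 h(x) = -sqrt(C1 + x^2)
 h(x) = sqrt(C1 + x^2)


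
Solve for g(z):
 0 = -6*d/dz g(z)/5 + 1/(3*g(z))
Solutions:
 g(z) = -sqrt(C1 + 5*z)/3
 g(z) = sqrt(C1 + 5*z)/3


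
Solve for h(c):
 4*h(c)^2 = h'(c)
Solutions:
 h(c) = -1/(C1 + 4*c)


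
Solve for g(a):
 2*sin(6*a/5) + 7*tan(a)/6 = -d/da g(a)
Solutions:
 g(a) = C1 + 7*log(cos(a))/6 + 5*cos(6*a/5)/3


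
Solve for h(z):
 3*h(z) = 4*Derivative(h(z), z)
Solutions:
 h(z) = C1*exp(3*z/4)


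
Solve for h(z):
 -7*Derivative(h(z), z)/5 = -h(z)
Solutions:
 h(z) = C1*exp(5*z/7)


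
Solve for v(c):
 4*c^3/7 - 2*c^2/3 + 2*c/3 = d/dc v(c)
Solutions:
 v(c) = C1 + c^4/7 - 2*c^3/9 + c^2/3


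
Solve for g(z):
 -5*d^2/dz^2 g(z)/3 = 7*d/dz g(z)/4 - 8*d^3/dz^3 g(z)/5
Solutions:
 g(z) = C1 + C2*exp(z*(25 - sqrt(3145))/48) + C3*exp(z*(25 + sqrt(3145))/48)


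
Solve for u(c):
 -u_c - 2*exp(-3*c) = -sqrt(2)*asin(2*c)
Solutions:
 u(c) = C1 + sqrt(2)*c*asin(2*c) + sqrt(2)*sqrt(1 - 4*c^2)/2 + 2*exp(-3*c)/3


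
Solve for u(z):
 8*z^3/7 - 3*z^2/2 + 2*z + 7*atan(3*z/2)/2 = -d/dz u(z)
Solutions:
 u(z) = C1 - 2*z^4/7 + z^3/2 - z^2 - 7*z*atan(3*z/2)/2 + 7*log(9*z^2 + 4)/6


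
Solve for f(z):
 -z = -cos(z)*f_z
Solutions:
 f(z) = C1 + Integral(z/cos(z), z)


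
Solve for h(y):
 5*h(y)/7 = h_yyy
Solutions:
 h(y) = C3*exp(5^(1/3)*7^(2/3)*y/7) + (C1*sin(sqrt(3)*5^(1/3)*7^(2/3)*y/14) + C2*cos(sqrt(3)*5^(1/3)*7^(2/3)*y/14))*exp(-5^(1/3)*7^(2/3)*y/14)


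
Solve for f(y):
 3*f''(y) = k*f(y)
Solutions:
 f(y) = C1*exp(-sqrt(3)*sqrt(k)*y/3) + C2*exp(sqrt(3)*sqrt(k)*y/3)


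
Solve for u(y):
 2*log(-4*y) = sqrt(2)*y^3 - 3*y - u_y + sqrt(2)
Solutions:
 u(y) = C1 + sqrt(2)*y^4/4 - 3*y^2/2 - 2*y*log(-y) + y*(-4*log(2) + sqrt(2) + 2)


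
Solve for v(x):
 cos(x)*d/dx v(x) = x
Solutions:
 v(x) = C1 + Integral(x/cos(x), x)


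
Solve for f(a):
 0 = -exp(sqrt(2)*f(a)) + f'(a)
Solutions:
 f(a) = sqrt(2)*(2*log(-1/(C1 + a)) - log(2))/4


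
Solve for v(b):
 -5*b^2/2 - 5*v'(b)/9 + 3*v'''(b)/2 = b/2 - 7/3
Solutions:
 v(b) = C1 + C2*exp(-sqrt(30)*b/9) + C3*exp(sqrt(30)*b/9) - 3*b^3/2 - 9*b^2/20 - 201*b/10


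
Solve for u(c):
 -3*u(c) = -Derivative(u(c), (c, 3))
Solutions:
 u(c) = C3*exp(3^(1/3)*c) + (C1*sin(3^(5/6)*c/2) + C2*cos(3^(5/6)*c/2))*exp(-3^(1/3)*c/2)


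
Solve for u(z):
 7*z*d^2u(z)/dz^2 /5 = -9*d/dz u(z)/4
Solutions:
 u(z) = C1 + C2/z^(17/28)


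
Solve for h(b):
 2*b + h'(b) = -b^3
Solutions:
 h(b) = C1 - b^4/4 - b^2


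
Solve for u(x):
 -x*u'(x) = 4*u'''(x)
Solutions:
 u(x) = C1 + Integral(C2*airyai(-2^(1/3)*x/2) + C3*airybi(-2^(1/3)*x/2), x)


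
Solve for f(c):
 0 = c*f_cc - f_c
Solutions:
 f(c) = C1 + C2*c^2


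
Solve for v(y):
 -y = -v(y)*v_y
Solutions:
 v(y) = -sqrt(C1 + y^2)
 v(y) = sqrt(C1 + y^2)


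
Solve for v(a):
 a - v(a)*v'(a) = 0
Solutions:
 v(a) = -sqrt(C1 + a^2)
 v(a) = sqrt(C1 + a^2)


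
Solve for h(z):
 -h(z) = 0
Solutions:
 h(z) = 0


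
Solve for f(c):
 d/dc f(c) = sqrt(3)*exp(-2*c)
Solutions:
 f(c) = C1 - sqrt(3)*exp(-2*c)/2


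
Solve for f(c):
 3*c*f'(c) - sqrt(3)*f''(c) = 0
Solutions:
 f(c) = C1 + C2*erfi(sqrt(2)*3^(1/4)*c/2)


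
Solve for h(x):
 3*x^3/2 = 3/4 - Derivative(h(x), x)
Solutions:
 h(x) = C1 - 3*x^4/8 + 3*x/4


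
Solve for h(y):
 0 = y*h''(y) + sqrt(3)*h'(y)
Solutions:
 h(y) = C1 + C2*y^(1 - sqrt(3))


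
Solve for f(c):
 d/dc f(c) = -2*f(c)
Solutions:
 f(c) = C1*exp(-2*c)


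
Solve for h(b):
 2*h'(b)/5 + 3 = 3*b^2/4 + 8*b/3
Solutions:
 h(b) = C1 + 5*b^3/8 + 10*b^2/3 - 15*b/2


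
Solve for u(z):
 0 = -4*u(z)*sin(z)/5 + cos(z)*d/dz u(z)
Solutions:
 u(z) = C1/cos(z)^(4/5)


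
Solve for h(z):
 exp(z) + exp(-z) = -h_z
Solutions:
 h(z) = C1 - 2*sinh(z)


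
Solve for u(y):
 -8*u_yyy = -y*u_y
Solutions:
 u(y) = C1 + Integral(C2*airyai(y/2) + C3*airybi(y/2), y)


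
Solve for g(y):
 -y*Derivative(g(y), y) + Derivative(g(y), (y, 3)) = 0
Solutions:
 g(y) = C1 + Integral(C2*airyai(y) + C3*airybi(y), y)


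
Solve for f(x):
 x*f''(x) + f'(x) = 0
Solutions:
 f(x) = C1 + C2*log(x)


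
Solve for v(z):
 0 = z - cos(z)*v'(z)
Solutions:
 v(z) = C1 + Integral(z/cos(z), z)


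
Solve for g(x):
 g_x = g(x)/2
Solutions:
 g(x) = C1*exp(x/2)


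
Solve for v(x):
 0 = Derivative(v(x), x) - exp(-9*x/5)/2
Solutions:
 v(x) = C1 - 5*exp(-9*x/5)/18


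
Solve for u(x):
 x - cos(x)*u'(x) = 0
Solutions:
 u(x) = C1 + Integral(x/cos(x), x)


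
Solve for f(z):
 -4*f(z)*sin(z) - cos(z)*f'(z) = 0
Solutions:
 f(z) = C1*cos(z)^4


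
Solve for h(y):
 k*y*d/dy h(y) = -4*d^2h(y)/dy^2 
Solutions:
 h(y) = Piecewise((-sqrt(2)*sqrt(pi)*C1*erf(sqrt(2)*sqrt(k)*y/4)/sqrt(k) - C2, (k > 0) | (k < 0)), (-C1*y - C2, True))


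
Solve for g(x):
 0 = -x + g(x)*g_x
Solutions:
 g(x) = -sqrt(C1 + x^2)
 g(x) = sqrt(C1 + x^2)


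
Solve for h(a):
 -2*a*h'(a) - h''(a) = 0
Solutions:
 h(a) = C1 + C2*erf(a)


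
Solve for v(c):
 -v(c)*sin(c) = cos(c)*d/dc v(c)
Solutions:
 v(c) = C1*cos(c)


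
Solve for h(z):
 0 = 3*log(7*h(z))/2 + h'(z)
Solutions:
 2*Integral(1/(log(_y) + log(7)), (_y, h(z)))/3 = C1 - z


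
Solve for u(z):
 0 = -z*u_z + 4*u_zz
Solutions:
 u(z) = C1 + C2*erfi(sqrt(2)*z/4)


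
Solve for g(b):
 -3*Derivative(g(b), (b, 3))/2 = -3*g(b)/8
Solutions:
 g(b) = C3*exp(2^(1/3)*b/2) + (C1*sin(2^(1/3)*sqrt(3)*b/4) + C2*cos(2^(1/3)*sqrt(3)*b/4))*exp(-2^(1/3)*b/4)


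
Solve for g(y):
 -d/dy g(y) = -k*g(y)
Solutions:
 g(y) = C1*exp(k*y)


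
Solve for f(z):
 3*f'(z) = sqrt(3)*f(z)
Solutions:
 f(z) = C1*exp(sqrt(3)*z/3)


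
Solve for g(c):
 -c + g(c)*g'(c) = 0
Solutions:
 g(c) = -sqrt(C1 + c^2)
 g(c) = sqrt(C1 + c^2)


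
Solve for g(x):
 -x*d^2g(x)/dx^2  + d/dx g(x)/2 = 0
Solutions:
 g(x) = C1 + C2*x^(3/2)


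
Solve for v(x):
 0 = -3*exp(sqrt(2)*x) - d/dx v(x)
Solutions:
 v(x) = C1 - 3*sqrt(2)*exp(sqrt(2)*x)/2


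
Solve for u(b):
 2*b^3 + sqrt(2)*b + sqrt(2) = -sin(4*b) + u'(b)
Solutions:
 u(b) = C1 + b^4/2 + sqrt(2)*b^2/2 + sqrt(2)*b - cos(4*b)/4


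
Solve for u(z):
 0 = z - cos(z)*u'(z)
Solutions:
 u(z) = C1 + Integral(z/cos(z), z)


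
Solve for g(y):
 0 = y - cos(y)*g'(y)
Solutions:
 g(y) = C1 + Integral(y/cos(y), y)


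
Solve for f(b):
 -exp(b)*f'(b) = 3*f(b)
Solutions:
 f(b) = C1*exp(3*exp(-b))


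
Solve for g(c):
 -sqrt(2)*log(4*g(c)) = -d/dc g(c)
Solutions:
 -sqrt(2)*Integral(1/(log(_y) + 2*log(2)), (_y, g(c)))/2 = C1 - c


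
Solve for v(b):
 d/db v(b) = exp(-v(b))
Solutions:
 v(b) = log(C1 + b)


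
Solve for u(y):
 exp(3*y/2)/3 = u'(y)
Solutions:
 u(y) = C1 + 2*exp(3*y/2)/9


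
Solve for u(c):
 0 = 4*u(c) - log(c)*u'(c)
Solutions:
 u(c) = C1*exp(4*li(c))


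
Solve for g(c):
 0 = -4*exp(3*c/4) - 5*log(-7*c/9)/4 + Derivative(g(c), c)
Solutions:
 g(c) = C1 + 5*c*log(-c)/4 + 5*c*(-2*log(3) - 1 + log(7))/4 + 16*exp(3*c/4)/3


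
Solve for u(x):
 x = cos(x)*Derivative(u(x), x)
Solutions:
 u(x) = C1 + Integral(x/cos(x), x)


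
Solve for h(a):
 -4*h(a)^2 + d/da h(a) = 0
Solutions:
 h(a) = -1/(C1 + 4*a)


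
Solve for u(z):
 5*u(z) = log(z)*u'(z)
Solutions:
 u(z) = C1*exp(5*li(z))


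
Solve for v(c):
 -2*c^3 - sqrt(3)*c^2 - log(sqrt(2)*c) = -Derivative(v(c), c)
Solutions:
 v(c) = C1 + c^4/2 + sqrt(3)*c^3/3 + c*log(c) - c + c*log(2)/2


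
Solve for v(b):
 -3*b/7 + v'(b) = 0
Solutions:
 v(b) = C1 + 3*b^2/14


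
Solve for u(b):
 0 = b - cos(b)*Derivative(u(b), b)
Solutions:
 u(b) = C1 + Integral(b/cos(b), b)


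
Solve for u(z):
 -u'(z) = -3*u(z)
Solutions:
 u(z) = C1*exp(3*z)


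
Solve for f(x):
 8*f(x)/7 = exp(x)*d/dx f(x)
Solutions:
 f(x) = C1*exp(-8*exp(-x)/7)


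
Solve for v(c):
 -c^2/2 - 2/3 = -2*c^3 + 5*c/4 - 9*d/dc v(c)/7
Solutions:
 v(c) = C1 - 7*c^4/18 + 7*c^3/54 + 35*c^2/72 + 14*c/27


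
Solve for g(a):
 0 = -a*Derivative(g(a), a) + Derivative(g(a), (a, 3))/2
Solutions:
 g(a) = C1 + Integral(C2*airyai(2^(1/3)*a) + C3*airybi(2^(1/3)*a), a)


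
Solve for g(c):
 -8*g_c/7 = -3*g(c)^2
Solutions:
 g(c) = -8/(C1 + 21*c)


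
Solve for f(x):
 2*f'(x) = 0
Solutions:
 f(x) = C1


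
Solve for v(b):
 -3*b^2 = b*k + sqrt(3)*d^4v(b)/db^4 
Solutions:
 v(b) = C1 + C2*b + C3*b^2 + C4*b^3 - sqrt(3)*b^6/360 - sqrt(3)*b^5*k/360


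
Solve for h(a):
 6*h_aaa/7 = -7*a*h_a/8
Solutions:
 h(a) = C1 + Integral(C2*airyai(-42^(2/3)*a/12) + C3*airybi(-42^(2/3)*a/12), a)


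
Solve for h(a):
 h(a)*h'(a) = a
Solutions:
 h(a) = -sqrt(C1 + a^2)
 h(a) = sqrt(C1 + a^2)


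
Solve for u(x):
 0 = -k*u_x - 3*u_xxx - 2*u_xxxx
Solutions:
 u(x) = C1 + C2*exp(-x*((2*k + sqrt((2*k + 1)^2 - 1) + 1)^(1/3) + 1 + (2*k + sqrt((2*k + 1)^2 - 1) + 1)^(-1/3))/2) + C3*exp(x*((2*k + sqrt((2*k + 1)^2 - 1) + 1)^(1/3)/4 - sqrt(3)*I*(2*k + sqrt((2*k + 1)^2 - 1) + 1)^(1/3)/4 - 1/2 - 1/((-1 + sqrt(3)*I)*(2*k + sqrt((2*k + 1)^2 - 1) + 1)^(1/3)))) + C4*exp(x*((2*k + sqrt((2*k + 1)^2 - 1) + 1)^(1/3)/4 + sqrt(3)*I*(2*k + sqrt((2*k + 1)^2 - 1) + 1)^(1/3)/4 - 1/2 + 1/((1 + sqrt(3)*I)*(2*k + sqrt((2*k + 1)^2 - 1) + 1)^(1/3))))


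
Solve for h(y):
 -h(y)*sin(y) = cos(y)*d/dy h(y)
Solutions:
 h(y) = C1*cos(y)


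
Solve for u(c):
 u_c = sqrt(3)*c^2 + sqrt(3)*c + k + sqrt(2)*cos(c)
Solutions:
 u(c) = C1 + sqrt(3)*c^3/3 + sqrt(3)*c^2/2 + c*k + sqrt(2)*sin(c)


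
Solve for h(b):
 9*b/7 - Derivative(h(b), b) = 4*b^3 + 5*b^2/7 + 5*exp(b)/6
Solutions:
 h(b) = C1 - b^4 - 5*b^3/21 + 9*b^2/14 - 5*exp(b)/6


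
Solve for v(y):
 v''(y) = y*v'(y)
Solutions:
 v(y) = C1 + C2*erfi(sqrt(2)*y/2)


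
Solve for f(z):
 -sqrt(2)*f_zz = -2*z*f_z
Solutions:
 f(z) = C1 + C2*erfi(2^(3/4)*z/2)


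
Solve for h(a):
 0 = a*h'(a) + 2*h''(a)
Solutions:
 h(a) = C1 + C2*erf(a/2)


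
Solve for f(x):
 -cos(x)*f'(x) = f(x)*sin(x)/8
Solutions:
 f(x) = C1*cos(x)^(1/8)


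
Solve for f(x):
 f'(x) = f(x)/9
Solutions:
 f(x) = C1*exp(x/9)


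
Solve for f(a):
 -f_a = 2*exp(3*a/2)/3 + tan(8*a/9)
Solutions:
 f(a) = C1 - 4*exp(3*a/2)/9 + 9*log(cos(8*a/9))/8


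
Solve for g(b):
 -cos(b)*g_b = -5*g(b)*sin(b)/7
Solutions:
 g(b) = C1/cos(b)^(5/7)


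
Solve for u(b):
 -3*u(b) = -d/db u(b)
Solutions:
 u(b) = C1*exp(3*b)


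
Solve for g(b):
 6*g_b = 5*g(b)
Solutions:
 g(b) = C1*exp(5*b/6)


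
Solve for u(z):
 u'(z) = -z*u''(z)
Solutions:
 u(z) = C1 + C2*log(z)


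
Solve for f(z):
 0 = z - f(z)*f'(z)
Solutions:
 f(z) = -sqrt(C1 + z^2)
 f(z) = sqrt(C1 + z^2)


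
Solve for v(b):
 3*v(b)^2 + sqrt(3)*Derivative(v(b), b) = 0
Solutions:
 v(b) = 1/(C1 + sqrt(3)*b)


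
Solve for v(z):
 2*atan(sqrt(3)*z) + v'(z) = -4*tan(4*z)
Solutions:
 v(z) = C1 - 2*z*atan(sqrt(3)*z) + sqrt(3)*log(3*z^2 + 1)/3 + log(cos(4*z))


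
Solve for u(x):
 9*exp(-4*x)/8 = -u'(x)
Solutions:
 u(x) = C1 + 9*exp(-4*x)/32


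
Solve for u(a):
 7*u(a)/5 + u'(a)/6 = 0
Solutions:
 u(a) = C1*exp(-42*a/5)


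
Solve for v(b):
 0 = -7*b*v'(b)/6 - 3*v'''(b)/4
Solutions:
 v(b) = C1 + Integral(C2*airyai(-42^(1/3)*b/3) + C3*airybi(-42^(1/3)*b/3), b)


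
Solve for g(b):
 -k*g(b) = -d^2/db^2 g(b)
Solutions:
 g(b) = C1*exp(-b*sqrt(k)) + C2*exp(b*sqrt(k))


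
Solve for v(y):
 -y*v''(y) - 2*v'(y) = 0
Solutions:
 v(y) = C1 + C2/y


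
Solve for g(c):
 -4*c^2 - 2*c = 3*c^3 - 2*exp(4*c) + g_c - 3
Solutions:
 g(c) = C1 - 3*c^4/4 - 4*c^3/3 - c^2 + 3*c + exp(4*c)/2


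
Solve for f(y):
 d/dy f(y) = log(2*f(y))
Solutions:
 -Integral(1/(log(_y) + log(2)), (_y, f(y))) = C1 - y


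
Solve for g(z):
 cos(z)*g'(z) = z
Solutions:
 g(z) = C1 + Integral(z/cos(z), z)


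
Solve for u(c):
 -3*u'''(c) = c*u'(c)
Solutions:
 u(c) = C1 + Integral(C2*airyai(-3^(2/3)*c/3) + C3*airybi(-3^(2/3)*c/3), c)


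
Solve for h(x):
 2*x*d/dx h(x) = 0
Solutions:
 h(x) = C1


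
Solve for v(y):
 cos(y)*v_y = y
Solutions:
 v(y) = C1 + Integral(y/cos(y), y)


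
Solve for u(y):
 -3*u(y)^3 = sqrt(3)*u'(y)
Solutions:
 u(y) = -sqrt(2)*sqrt(-1/(C1 - sqrt(3)*y))/2
 u(y) = sqrt(2)*sqrt(-1/(C1 - sqrt(3)*y))/2


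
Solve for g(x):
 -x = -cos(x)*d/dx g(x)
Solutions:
 g(x) = C1 + Integral(x/cos(x), x)


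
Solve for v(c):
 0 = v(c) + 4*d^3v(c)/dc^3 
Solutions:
 v(c) = C3*exp(-2^(1/3)*c/2) + (C1*sin(2^(1/3)*sqrt(3)*c/4) + C2*cos(2^(1/3)*sqrt(3)*c/4))*exp(2^(1/3)*c/4)


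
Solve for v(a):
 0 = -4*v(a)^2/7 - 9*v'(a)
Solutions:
 v(a) = 63/(C1 + 4*a)


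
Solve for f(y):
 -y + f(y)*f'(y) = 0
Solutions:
 f(y) = -sqrt(C1 + y^2)
 f(y) = sqrt(C1 + y^2)


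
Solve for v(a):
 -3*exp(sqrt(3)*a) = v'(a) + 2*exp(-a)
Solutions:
 v(a) = C1 - sqrt(3)*exp(sqrt(3)*a) + 2*exp(-a)


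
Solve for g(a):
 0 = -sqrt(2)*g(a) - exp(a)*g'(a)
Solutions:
 g(a) = C1*exp(sqrt(2)*exp(-a))


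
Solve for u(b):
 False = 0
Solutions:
 u(b) = C1 - 3*b*asin(b/3)/5 + zoo*b - 3*sqrt(9 - b^2)/5


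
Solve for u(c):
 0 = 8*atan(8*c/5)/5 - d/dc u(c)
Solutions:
 u(c) = C1 + 8*c*atan(8*c/5)/5 - log(64*c^2 + 25)/2


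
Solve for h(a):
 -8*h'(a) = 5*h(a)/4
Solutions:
 h(a) = C1*exp(-5*a/32)


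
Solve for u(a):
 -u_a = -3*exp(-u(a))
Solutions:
 u(a) = log(C1 + 3*a)


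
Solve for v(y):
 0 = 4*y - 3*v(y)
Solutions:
 v(y) = 4*y/3


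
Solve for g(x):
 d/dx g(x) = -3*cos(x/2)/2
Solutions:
 g(x) = C1 - 3*sin(x/2)


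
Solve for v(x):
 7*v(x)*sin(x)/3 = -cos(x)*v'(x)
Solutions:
 v(x) = C1*cos(x)^(7/3)


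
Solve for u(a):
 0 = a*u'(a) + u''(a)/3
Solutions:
 u(a) = C1 + C2*erf(sqrt(6)*a/2)


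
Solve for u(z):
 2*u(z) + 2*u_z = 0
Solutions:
 u(z) = C1*exp(-z)


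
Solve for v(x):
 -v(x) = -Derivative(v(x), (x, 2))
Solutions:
 v(x) = C1*exp(-x) + C2*exp(x)


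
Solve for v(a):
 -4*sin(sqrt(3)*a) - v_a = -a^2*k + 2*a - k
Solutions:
 v(a) = C1 + a^3*k/3 - a^2 + a*k + 4*sqrt(3)*cos(sqrt(3)*a)/3


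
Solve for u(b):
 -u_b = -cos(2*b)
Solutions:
 u(b) = C1 + sin(2*b)/2


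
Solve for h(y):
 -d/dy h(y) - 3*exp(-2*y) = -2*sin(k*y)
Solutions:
 h(y) = C1 + 3*exp(-2*y)/2 - 2*cos(k*y)/k


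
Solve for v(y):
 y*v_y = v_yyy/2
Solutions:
 v(y) = C1 + Integral(C2*airyai(2^(1/3)*y) + C3*airybi(2^(1/3)*y), y)


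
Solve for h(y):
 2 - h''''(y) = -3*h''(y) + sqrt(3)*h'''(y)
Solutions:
 h(y) = C1 + C2*y + C3*exp(y*(-sqrt(3) + sqrt(15))/2) + C4*exp(-y*(sqrt(3) + sqrt(15))/2) - y^2/3


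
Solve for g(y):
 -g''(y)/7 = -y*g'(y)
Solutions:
 g(y) = C1 + C2*erfi(sqrt(14)*y/2)


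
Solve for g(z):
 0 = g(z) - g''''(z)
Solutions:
 g(z) = C1*exp(-z) + C2*exp(z) + C3*sin(z) + C4*cos(z)


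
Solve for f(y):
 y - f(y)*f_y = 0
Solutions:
 f(y) = -sqrt(C1 + y^2)
 f(y) = sqrt(C1 + y^2)


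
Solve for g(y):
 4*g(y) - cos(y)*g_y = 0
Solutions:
 g(y) = C1*(sin(y)^2 + 2*sin(y) + 1)/(sin(y)^2 - 2*sin(y) + 1)


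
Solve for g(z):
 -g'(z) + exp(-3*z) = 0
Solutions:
 g(z) = C1 - exp(-3*z)/3


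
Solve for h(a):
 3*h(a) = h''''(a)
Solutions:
 h(a) = C1*exp(-3^(1/4)*a) + C2*exp(3^(1/4)*a) + C3*sin(3^(1/4)*a) + C4*cos(3^(1/4)*a)


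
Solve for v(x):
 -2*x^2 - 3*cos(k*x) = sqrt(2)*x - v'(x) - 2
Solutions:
 v(x) = C1 + 2*x^3/3 + sqrt(2)*x^2/2 - 2*x + 3*sin(k*x)/k


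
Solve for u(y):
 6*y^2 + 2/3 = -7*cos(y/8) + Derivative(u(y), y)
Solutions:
 u(y) = C1 + 2*y^3 + 2*y/3 + 56*sin(y/8)


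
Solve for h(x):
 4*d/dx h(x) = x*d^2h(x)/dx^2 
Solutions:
 h(x) = C1 + C2*x^5


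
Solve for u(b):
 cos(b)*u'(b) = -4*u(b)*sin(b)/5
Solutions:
 u(b) = C1*cos(b)^(4/5)


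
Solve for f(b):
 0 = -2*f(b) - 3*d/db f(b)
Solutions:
 f(b) = C1*exp(-2*b/3)


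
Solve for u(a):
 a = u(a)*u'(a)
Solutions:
 u(a) = -sqrt(C1 + a^2)
 u(a) = sqrt(C1 + a^2)


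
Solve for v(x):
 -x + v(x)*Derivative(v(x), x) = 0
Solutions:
 v(x) = -sqrt(C1 + x^2)
 v(x) = sqrt(C1 + x^2)


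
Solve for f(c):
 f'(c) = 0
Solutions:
 f(c) = C1


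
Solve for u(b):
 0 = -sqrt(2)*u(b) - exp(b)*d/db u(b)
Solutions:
 u(b) = C1*exp(sqrt(2)*exp(-b))


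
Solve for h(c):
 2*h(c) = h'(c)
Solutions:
 h(c) = C1*exp(2*c)


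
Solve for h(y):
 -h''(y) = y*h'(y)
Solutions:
 h(y) = C1 + C2*erf(sqrt(2)*y/2)


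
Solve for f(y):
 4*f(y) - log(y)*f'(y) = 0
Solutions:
 f(y) = C1*exp(4*li(y))


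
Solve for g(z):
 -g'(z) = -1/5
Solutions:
 g(z) = C1 + z/5


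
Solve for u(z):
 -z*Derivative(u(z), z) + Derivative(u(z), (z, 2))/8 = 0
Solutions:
 u(z) = C1 + C2*erfi(2*z)


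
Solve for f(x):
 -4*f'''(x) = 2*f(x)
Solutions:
 f(x) = C3*exp(-2^(2/3)*x/2) + (C1*sin(2^(2/3)*sqrt(3)*x/4) + C2*cos(2^(2/3)*sqrt(3)*x/4))*exp(2^(2/3)*x/4)


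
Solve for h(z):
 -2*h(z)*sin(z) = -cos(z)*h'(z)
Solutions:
 h(z) = C1/cos(z)^2


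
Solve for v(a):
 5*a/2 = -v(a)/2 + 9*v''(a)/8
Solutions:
 v(a) = C1*exp(-2*a/3) + C2*exp(2*a/3) - 5*a


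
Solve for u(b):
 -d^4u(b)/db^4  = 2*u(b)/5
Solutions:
 u(b) = (C1*sin(10^(3/4)*b/10) + C2*cos(10^(3/4)*b/10))*exp(-10^(3/4)*b/10) + (C3*sin(10^(3/4)*b/10) + C4*cos(10^(3/4)*b/10))*exp(10^(3/4)*b/10)


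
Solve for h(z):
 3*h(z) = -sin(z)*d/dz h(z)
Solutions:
 h(z) = C1*(cos(z) + 1)^(3/2)/(cos(z) - 1)^(3/2)


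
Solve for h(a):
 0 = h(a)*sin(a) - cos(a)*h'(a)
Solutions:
 h(a) = C1/cos(a)


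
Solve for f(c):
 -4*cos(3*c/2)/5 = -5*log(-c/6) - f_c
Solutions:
 f(c) = C1 - 5*c*log(-c) + 5*c + 5*c*log(6) + 8*sin(3*c/2)/15


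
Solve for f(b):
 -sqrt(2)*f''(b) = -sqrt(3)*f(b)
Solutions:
 f(b) = C1*exp(-2^(3/4)*3^(1/4)*b/2) + C2*exp(2^(3/4)*3^(1/4)*b/2)


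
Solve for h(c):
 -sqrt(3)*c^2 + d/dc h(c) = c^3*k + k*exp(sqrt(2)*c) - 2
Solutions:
 h(c) = C1 + c^4*k/4 + sqrt(3)*c^3/3 - 2*c + sqrt(2)*k*exp(sqrt(2)*c)/2


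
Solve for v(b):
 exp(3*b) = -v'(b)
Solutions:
 v(b) = C1 - exp(3*b)/3


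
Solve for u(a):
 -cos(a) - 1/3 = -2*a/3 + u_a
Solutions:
 u(a) = C1 + a^2/3 - a/3 - sin(a)


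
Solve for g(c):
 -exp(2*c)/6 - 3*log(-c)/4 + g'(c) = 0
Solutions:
 g(c) = C1 + 3*c*log(-c)/4 - 3*c/4 + exp(2*c)/12


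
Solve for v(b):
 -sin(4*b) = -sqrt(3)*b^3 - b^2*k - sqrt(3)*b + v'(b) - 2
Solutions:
 v(b) = C1 + sqrt(3)*b^4/4 + b^3*k/3 + sqrt(3)*b^2/2 + 2*b + cos(4*b)/4


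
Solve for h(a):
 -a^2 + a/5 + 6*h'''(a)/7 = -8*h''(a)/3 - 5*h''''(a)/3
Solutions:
 h(a) = C1 + C2*a + a^4/32 - 59*a^3/1120 - 5757*a^2/31360 + (C3*sin(sqrt(1879)*a/35) + C4*cos(sqrt(1879)*a/35))*exp(-9*a/35)


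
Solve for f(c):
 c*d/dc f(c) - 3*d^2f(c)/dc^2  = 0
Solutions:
 f(c) = C1 + C2*erfi(sqrt(6)*c/6)


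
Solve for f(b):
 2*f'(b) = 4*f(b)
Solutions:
 f(b) = C1*exp(2*b)


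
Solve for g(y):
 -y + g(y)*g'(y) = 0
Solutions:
 g(y) = -sqrt(C1 + y^2)
 g(y) = sqrt(C1 + y^2)


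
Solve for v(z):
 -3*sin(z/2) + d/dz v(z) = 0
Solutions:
 v(z) = C1 - 6*cos(z/2)


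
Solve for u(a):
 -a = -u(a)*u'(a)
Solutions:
 u(a) = -sqrt(C1 + a^2)
 u(a) = sqrt(C1 + a^2)


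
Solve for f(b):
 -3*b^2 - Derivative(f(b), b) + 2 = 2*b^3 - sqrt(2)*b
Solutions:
 f(b) = C1 - b^4/2 - b^3 + sqrt(2)*b^2/2 + 2*b


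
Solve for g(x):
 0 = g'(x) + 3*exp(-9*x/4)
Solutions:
 g(x) = C1 + 4*exp(-9*x/4)/3


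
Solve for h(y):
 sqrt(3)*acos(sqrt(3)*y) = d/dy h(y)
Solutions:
 h(y) = C1 + sqrt(3)*(y*acos(sqrt(3)*y) - sqrt(3)*sqrt(1 - 3*y^2)/3)


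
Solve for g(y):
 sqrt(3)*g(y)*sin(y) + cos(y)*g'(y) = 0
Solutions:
 g(y) = C1*cos(y)^(sqrt(3))


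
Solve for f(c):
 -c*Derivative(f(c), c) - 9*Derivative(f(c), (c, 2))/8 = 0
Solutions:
 f(c) = C1 + C2*erf(2*c/3)


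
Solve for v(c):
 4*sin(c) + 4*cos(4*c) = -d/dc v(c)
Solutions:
 v(c) = C1 - sin(4*c) + 4*cos(c)


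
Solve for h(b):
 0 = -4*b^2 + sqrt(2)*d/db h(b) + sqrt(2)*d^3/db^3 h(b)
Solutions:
 h(b) = C1 + C2*sin(b) + C3*cos(b) + 2*sqrt(2)*b^3/3 - 4*sqrt(2)*b


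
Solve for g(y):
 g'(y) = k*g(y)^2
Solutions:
 g(y) = -1/(C1 + k*y)


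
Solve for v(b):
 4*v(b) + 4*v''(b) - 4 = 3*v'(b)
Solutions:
 v(b) = (C1*sin(sqrt(55)*b/8) + C2*cos(sqrt(55)*b/8))*exp(3*b/8) + 1


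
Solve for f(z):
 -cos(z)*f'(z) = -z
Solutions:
 f(z) = C1 + Integral(z/cos(z), z)


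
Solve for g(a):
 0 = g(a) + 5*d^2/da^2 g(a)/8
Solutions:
 g(a) = C1*sin(2*sqrt(10)*a/5) + C2*cos(2*sqrt(10)*a/5)


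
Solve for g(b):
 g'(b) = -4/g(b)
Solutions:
 g(b) = -sqrt(C1 - 8*b)
 g(b) = sqrt(C1 - 8*b)


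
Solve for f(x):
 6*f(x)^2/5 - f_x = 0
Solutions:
 f(x) = -5/(C1 + 6*x)


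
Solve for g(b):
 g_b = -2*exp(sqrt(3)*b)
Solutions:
 g(b) = C1 - 2*sqrt(3)*exp(sqrt(3)*b)/3


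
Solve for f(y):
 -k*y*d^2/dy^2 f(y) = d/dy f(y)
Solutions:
 f(y) = C1 + y^(((re(k) - 1)*re(k) + im(k)^2)/(re(k)^2 + im(k)^2))*(C2*sin(log(y)*Abs(im(k))/(re(k)^2 + im(k)^2)) + C3*cos(log(y)*im(k)/(re(k)^2 + im(k)^2)))


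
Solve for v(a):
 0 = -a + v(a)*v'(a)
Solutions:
 v(a) = -sqrt(C1 + a^2)
 v(a) = sqrt(C1 + a^2)


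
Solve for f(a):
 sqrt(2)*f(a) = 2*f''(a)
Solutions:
 f(a) = C1*exp(-2^(3/4)*a/2) + C2*exp(2^(3/4)*a/2)


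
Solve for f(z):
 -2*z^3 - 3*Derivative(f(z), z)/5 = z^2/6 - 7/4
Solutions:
 f(z) = C1 - 5*z^4/6 - 5*z^3/54 + 35*z/12


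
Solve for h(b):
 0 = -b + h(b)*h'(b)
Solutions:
 h(b) = -sqrt(C1 + b^2)
 h(b) = sqrt(C1 + b^2)


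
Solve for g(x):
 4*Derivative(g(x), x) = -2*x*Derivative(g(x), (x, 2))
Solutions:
 g(x) = C1 + C2/x


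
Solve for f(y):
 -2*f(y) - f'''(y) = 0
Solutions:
 f(y) = C3*exp(-2^(1/3)*y) + (C1*sin(2^(1/3)*sqrt(3)*y/2) + C2*cos(2^(1/3)*sqrt(3)*y/2))*exp(2^(1/3)*y/2)


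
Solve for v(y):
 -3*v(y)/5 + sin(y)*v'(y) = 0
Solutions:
 v(y) = C1*(cos(y) - 1)^(3/10)/(cos(y) + 1)^(3/10)


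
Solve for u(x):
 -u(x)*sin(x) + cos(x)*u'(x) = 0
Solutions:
 u(x) = C1/cos(x)


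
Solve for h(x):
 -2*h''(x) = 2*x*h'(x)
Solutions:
 h(x) = C1 + C2*erf(sqrt(2)*x/2)


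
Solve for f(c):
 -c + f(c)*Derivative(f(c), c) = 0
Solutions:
 f(c) = -sqrt(C1 + c^2)
 f(c) = sqrt(C1 + c^2)


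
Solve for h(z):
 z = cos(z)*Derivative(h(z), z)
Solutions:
 h(z) = C1 + Integral(z/cos(z), z)


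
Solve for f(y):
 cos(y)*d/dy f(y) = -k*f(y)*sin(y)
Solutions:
 f(y) = C1*exp(k*log(cos(y)))


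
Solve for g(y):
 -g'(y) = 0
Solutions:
 g(y) = C1


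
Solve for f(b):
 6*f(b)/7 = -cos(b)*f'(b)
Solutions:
 f(b) = C1*(sin(b) - 1)^(3/7)/(sin(b) + 1)^(3/7)


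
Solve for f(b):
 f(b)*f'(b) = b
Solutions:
 f(b) = -sqrt(C1 + b^2)
 f(b) = sqrt(C1 + b^2)


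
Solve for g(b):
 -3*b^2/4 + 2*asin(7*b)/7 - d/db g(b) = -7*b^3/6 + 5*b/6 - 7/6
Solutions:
 g(b) = C1 + 7*b^4/24 - b^3/4 - 5*b^2/12 + 2*b*asin(7*b)/7 + 7*b/6 + 2*sqrt(1 - 49*b^2)/49


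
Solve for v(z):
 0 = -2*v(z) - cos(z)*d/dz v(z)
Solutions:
 v(z) = C1*(sin(z) - 1)/(sin(z) + 1)


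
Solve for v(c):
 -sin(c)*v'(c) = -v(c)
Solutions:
 v(c) = C1*sqrt(cos(c) - 1)/sqrt(cos(c) + 1)


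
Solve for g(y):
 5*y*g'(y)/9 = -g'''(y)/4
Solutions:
 g(y) = C1 + Integral(C2*airyai(-60^(1/3)*y/3) + C3*airybi(-60^(1/3)*y/3), y)


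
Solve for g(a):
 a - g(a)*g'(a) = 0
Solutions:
 g(a) = -sqrt(C1 + a^2)
 g(a) = sqrt(C1 + a^2)


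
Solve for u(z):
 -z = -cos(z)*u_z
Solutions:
 u(z) = C1 + Integral(z/cos(z), z)


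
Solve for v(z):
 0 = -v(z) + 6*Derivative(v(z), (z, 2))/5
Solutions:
 v(z) = C1*exp(-sqrt(30)*z/6) + C2*exp(sqrt(30)*z/6)


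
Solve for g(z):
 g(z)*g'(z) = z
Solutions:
 g(z) = -sqrt(C1 + z^2)
 g(z) = sqrt(C1 + z^2)


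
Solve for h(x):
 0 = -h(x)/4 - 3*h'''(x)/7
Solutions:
 h(x) = C3*exp(x*(-126^(1/3) + 3*14^(1/3)*3^(2/3))/24)*sin(14^(1/3)*3^(1/6)*x/4) + C4*exp(x*(-126^(1/3) + 3*14^(1/3)*3^(2/3))/24)*cos(14^(1/3)*3^(1/6)*x/4) + C5*exp(-x*(126^(1/3) + 3*14^(1/3)*3^(2/3))/24) + (C1*sin(14^(1/3)*3^(1/6)*x/4) + C2*cos(14^(1/3)*3^(1/6)*x/4))*exp(126^(1/3)*x/12)


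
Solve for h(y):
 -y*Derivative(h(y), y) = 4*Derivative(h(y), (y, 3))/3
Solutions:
 h(y) = C1 + Integral(C2*airyai(-6^(1/3)*y/2) + C3*airybi(-6^(1/3)*y/2), y)


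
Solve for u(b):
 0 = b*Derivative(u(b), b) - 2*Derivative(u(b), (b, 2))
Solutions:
 u(b) = C1 + C2*erfi(b/2)


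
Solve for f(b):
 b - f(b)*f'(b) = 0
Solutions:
 f(b) = -sqrt(C1 + b^2)
 f(b) = sqrt(C1 + b^2)


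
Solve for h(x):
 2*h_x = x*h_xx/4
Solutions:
 h(x) = C1 + C2*x^9


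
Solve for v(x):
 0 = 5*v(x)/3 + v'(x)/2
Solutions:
 v(x) = C1*exp(-10*x/3)


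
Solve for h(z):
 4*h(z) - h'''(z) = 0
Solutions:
 h(z) = C3*exp(2^(2/3)*z) + (C1*sin(2^(2/3)*sqrt(3)*z/2) + C2*cos(2^(2/3)*sqrt(3)*z/2))*exp(-2^(2/3)*z/2)


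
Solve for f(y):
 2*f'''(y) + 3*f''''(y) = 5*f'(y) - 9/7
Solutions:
 f(y) = C1 + C4*exp(y) + 9*y/35 + (C2*sin(sqrt(35)*y/6) + C3*cos(sqrt(35)*y/6))*exp(-5*y/6)


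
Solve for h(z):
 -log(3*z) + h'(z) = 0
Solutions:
 h(z) = C1 + z*log(z) - z + z*log(3)


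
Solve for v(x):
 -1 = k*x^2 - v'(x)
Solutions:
 v(x) = C1 + k*x^3/3 + x


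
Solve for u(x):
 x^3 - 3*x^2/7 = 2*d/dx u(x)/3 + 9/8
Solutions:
 u(x) = C1 + 3*x^4/8 - 3*x^3/14 - 27*x/16


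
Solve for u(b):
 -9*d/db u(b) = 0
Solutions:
 u(b) = C1


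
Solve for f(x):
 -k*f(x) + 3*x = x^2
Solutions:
 f(x) = x*(3 - x)/k


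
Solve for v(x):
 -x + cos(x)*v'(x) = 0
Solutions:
 v(x) = C1 + Integral(x/cos(x), x)
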